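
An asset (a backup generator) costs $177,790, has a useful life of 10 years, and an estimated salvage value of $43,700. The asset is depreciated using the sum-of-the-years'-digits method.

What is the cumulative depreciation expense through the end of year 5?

$97,520

Depreciable base = $177,790 − $43,700 = $134,090.
Sum of the years' digits = 10+9+8+7+6+5+4+3+2+1 = 55.
Year 1: $134,090 × 10/55 = $24,380. Book value $153,410.
Year 2: $134,090 × 9/55 = $21,942. Book value $131,468.
Year 3: $134,090 × 8/55 = $19,504. Book value $111,964.
Year 4: $134,090 × 7/55 = $17,066. Book value $94,898.
Year 5: $134,090 × 6/55 = $14,628. Book value $80,270.
Accumulated through year 5 = $177,790 − $80,270 = $97,520.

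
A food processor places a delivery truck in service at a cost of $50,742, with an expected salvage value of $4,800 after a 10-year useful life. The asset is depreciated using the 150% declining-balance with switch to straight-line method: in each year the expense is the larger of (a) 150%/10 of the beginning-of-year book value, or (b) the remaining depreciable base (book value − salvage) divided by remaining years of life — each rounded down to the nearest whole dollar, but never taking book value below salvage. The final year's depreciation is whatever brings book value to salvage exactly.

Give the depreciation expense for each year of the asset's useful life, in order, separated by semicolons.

$7,611; $6,469; $5,499; $4,674; $3,973; $3,543; $3,543; $3,543; $3,543; $3,544

Depreciable base = $50,742 − $4,800 = $45,942.
Year 1: DB = ⌊$50,742 × 150%/10⌋ = $7,611; SL = ⌊$45,942/10⌋ = $4,594 → take DB $7,611. Book value $43,131.
Year 2: DB = ⌊$43,131 × 150%/10⌋ = $6,469; SL = ⌊$38,331/9⌋ = $4,259 → take DB $6,469. Book value $36,662.
Year 3: DB = ⌊$36,662 × 150%/10⌋ = $5,499; SL = ⌊$31,862/8⌋ = $3,982 → take DB $5,499. Book value $31,163.
Year 4: DB = ⌊$31,163 × 150%/10⌋ = $4,674; SL = ⌊$26,363/7⌋ = $3,766 → take DB $4,674. Book value $26,489.
Year 5: DB = ⌊$26,489 × 150%/10⌋ = $3,973; SL = ⌊$21,689/6⌋ = $3,614 → take DB $3,973. Book value $22,516.
Year 6: DB = ⌊$22,516 × 150%/10⌋ = $3,377; SL = ⌊$17,716/5⌋ = $3,543 → take SL $3,543. Book value $18,973.
Year 7: DB = ⌊$18,973 × 150%/10⌋ = $2,845; SL = ⌊$14,173/4⌋ = $3,543 → take SL $3,543. Book value $15,430.
Year 8: DB = ⌊$15,430 × 150%/10⌋ = $2,314; SL = ⌊$10,630/3⌋ = $3,543 → take SL $3,543. Book value $11,887.
Year 9: DB = ⌊$11,887 × 150%/10⌋ = $1,783; SL = ⌊$7,087/2⌋ = $3,543 → take SL $3,543. Book value $8,344.
Year 10 (final): $8,344 − $4,800 = $3,544. Book value $4,800.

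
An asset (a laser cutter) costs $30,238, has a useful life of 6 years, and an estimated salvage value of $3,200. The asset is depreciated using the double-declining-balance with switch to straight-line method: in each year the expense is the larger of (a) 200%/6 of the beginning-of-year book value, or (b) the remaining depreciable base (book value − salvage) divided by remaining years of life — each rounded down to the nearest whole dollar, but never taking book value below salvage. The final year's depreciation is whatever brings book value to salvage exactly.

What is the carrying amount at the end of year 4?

$5,974

Depreciable base = $30,238 − $3,200 = $27,038.
Year 1: DB = ⌊$30,238 × 200%/6⌋ = $10,079; SL = ⌊$27,038/6⌋ = $4,506 → take DB $10,079. Book value $20,159.
Year 2: DB = ⌊$20,159 × 200%/6⌋ = $6,719; SL = ⌊$16,959/5⌋ = $3,391 → take DB $6,719. Book value $13,440.
Year 3: DB = ⌊$13,440 × 200%/6⌋ = $4,480; SL = ⌊$10,240/4⌋ = $2,560 → take DB $4,480. Book value $8,960.
Year 4: DB = ⌊$8,960 × 200%/6⌋ = $2,986; SL = ⌊$5,760/3⌋ = $1,920 → take DB $2,986. Book value $5,974.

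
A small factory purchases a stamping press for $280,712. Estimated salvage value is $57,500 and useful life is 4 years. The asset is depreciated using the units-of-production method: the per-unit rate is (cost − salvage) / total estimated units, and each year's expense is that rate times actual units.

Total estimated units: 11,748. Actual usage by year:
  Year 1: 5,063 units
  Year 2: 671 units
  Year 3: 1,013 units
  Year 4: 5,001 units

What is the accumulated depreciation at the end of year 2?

Depreciable base = $280,712 − $57,500 = $223,212.
Rate = $223,212 / 11,748 units = $19 per unit.
Year 1: 5,063 × $19 = $96,197. Book value $184,515.
Year 2: 671 × $19 = $12,749. Book value $171,766.
Accumulated through year 2 = $280,712 − $171,766 = $108,946.

$108,946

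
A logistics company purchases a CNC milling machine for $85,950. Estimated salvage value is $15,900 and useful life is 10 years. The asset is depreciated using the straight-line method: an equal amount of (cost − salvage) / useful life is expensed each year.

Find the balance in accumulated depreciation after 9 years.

$63,045

Depreciable base = $85,950 − $15,900 = $70,050.
Annual expense = $70,050 / 10 = $7,005.
End of year 1: book value $78,945.
End of year 2: book value $71,940.
End of year 3: book value $64,935.
End of year 4: book value $57,930.
End of year 5: book value $50,925.
End of year 6: book value $43,920.
End of year 7: book value $36,915.
End of year 8: book value $29,910.
End of year 9: book value $22,905.
Accumulated through year 9 = $85,950 − $22,905 = $63,045.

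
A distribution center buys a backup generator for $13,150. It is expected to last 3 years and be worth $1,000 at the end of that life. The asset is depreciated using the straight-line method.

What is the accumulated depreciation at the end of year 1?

$4,050

Depreciable base = $13,150 − $1,000 = $12,150.
Annual expense = $12,150 / 3 = $4,050.
End of year 1: book value $9,100.
Accumulated through year 1 = $13,150 − $9,100 = $4,050.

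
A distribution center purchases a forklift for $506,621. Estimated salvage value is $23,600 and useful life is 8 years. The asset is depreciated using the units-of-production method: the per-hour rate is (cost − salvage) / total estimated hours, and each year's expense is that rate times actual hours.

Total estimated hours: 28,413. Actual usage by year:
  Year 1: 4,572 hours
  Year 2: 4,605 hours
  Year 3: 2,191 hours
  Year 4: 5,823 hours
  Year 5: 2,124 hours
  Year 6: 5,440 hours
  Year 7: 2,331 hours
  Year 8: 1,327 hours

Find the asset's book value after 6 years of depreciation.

$85,786

Depreciable base = $506,621 − $23,600 = $483,021.
Rate = $483,021 / 28,413 hours = $17 per hour.
Year 1: 4,572 × $17 = $77,724. Book value $428,897.
Year 2: 4,605 × $17 = $78,285. Book value $350,612.
Year 3: 2,191 × $17 = $37,247. Book value $313,365.
Year 4: 5,823 × $17 = $98,991. Book value $214,374.
Year 5: 2,124 × $17 = $36,108. Book value $178,266.
Year 6: 5,440 × $17 = $92,480. Book value $85,786.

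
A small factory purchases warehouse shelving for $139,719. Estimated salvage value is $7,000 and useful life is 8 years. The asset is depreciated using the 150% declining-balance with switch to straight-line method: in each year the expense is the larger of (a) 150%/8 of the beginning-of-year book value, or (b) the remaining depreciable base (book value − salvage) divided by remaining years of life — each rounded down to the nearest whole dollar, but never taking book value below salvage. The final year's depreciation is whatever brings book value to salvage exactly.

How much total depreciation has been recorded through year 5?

$92,300

Depreciable base = $139,719 − $7,000 = $132,719.
Year 1: DB = ⌊$139,719 × 150%/8⌋ = $26,197; SL = ⌊$132,719/8⌋ = $16,589 → take DB $26,197. Book value $113,522.
Year 2: DB = ⌊$113,522 × 150%/8⌋ = $21,285; SL = ⌊$106,522/7⌋ = $15,217 → take DB $21,285. Book value $92,237.
Year 3: DB = ⌊$92,237 × 150%/8⌋ = $17,294; SL = ⌊$85,237/6⌋ = $14,206 → take DB $17,294. Book value $74,943.
Year 4: DB = ⌊$74,943 × 150%/8⌋ = $14,051; SL = ⌊$67,943/5⌋ = $13,588 → take DB $14,051. Book value $60,892.
Year 5: DB = ⌊$60,892 × 150%/8⌋ = $11,417; SL = ⌊$53,892/4⌋ = $13,473 → take SL $13,473. Book value $47,419.
Accumulated through year 5 = $139,719 − $47,419 = $92,300.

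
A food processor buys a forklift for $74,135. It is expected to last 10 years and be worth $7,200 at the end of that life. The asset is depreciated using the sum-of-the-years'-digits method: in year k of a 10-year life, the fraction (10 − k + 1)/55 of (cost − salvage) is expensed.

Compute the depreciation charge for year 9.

Depreciable base = $74,135 − $7,200 = $66,935.
Sum of the years' digits = 10+9+8+7+6+5+4+3+2+1 = 55.
Year 1: $66,935 × 10/55 = $12,170. Book value $61,965.
Year 2: $66,935 × 9/55 = $10,953. Book value $51,012.
Year 3: $66,935 × 8/55 = $9,736. Book value $41,276.
Year 4: $66,935 × 7/55 = $8,519. Book value $32,757.
Year 5: $66,935 × 6/55 = $7,302. Book value $25,455.
Year 6: $66,935 × 5/55 = $6,085. Book value $19,370.
Year 7: $66,935 × 4/55 = $4,868. Book value $14,502.
Year 8: $66,935 × 3/55 = $3,651. Book value $10,851.
Year 9: $66,935 × 2/55 = $2,434. Book value $8,417.

$2,434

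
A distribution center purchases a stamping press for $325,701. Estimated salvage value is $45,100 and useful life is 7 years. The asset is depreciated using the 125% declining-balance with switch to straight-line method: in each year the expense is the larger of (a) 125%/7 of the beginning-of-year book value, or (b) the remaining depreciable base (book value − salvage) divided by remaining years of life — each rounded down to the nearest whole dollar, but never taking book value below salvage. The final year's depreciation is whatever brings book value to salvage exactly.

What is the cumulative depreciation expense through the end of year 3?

Depreciable base = $325,701 − $45,100 = $280,601.
Year 1: DB = ⌊$325,701 × 125%/7⌋ = $58,160; SL = ⌊$280,601/7⌋ = $40,085 → take DB $58,160. Book value $267,541.
Year 2: DB = ⌊$267,541 × 125%/7⌋ = $47,775; SL = ⌊$222,441/6⌋ = $37,073 → take DB $47,775. Book value $219,766.
Year 3: DB = ⌊$219,766 × 125%/7⌋ = $39,243; SL = ⌊$174,666/5⌋ = $34,933 → take DB $39,243. Book value $180,523.
Accumulated through year 3 = $325,701 − $180,523 = $145,178.

$145,178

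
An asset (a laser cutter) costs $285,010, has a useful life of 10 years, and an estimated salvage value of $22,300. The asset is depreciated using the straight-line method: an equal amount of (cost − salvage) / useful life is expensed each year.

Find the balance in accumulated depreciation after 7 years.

Depreciable base = $285,010 − $22,300 = $262,710.
Annual expense = $262,710 / 10 = $26,271.
End of year 1: book value $258,739.
End of year 2: book value $232,468.
End of year 3: book value $206,197.
End of year 4: book value $179,926.
End of year 5: book value $153,655.
End of year 6: book value $127,384.
End of year 7: book value $101,113.
Accumulated through year 7 = $285,010 − $101,113 = $183,897.

$183,897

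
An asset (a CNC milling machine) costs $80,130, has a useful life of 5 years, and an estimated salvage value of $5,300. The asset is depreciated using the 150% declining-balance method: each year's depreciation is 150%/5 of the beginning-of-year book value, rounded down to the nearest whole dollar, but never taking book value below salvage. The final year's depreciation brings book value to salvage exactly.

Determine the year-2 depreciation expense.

$16,827

Depreciable base = $80,130 − $5,300 = $74,830.
Year 1: ⌊$80,130 × 150%/5⌋ = $24,039. Book value $56,091.
Year 2: ⌊$56,091 × 150%/5⌋ = $16,827. Book value $39,264.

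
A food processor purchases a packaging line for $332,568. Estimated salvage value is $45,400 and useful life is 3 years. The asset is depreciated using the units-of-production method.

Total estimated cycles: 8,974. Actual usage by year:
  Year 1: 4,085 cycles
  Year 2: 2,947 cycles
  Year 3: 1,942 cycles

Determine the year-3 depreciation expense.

Depreciable base = $332,568 − $45,400 = $287,168.
Rate = $287,168 / 8,974 cycles = $32 per cycle.
Year 1: 4,085 × $32 = $130,720. Book value $201,848.
Year 2: 2,947 × $32 = $94,304. Book value $107,544.
Year 3: 1,942 × $32 = $62,144. Book value $45,400.

$62,144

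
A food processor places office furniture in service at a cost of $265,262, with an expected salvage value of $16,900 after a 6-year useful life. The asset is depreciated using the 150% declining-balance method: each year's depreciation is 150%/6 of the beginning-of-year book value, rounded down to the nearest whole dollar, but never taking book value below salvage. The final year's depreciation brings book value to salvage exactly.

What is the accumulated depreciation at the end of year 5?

Depreciable base = $265,262 − $16,900 = $248,362.
Year 1: ⌊$265,262 × 150%/6⌋ = $66,315. Book value $198,947.
Year 2: ⌊$198,947 × 150%/6⌋ = $49,736. Book value $149,211.
Year 3: ⌊$149,211 × 150%/6⌋ = $37,302. Book value $111,909.
Year 4: ⌊$111,909 × 150%/6⌋ = $27,977. Book value $83,932.
Year 5: ⌊$83,932 × 150%/6⌋ = $20,983. Book value $62,949.
Accumulated through year 5 = $265,262 − $62,949 = $202,313.

$202,313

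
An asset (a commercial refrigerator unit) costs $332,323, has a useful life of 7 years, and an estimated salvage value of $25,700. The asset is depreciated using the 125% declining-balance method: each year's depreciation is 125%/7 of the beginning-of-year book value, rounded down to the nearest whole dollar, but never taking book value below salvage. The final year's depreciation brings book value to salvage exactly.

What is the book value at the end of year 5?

$124,284

Depreciable base = $332,323 − $25,700 = $306,623.
Year 1: ⌊$332,323 × 125%/7⌋ = $59,343. Book value $272,980.
Year 2: ⌊$272,980 × 125%/7⌋ = $48,746. Book value $224,234.
Year 3: ⌊$224,234 × 125%/7⌋ = $40,041. Book value $184,193.
Year 4: ⌊$184,193 × 125%/7⌋ = $32,891. Book value $151,302.
Year 5: ⌊$151,302 × 125%/7⌋ = $27,018. Book value $124,284.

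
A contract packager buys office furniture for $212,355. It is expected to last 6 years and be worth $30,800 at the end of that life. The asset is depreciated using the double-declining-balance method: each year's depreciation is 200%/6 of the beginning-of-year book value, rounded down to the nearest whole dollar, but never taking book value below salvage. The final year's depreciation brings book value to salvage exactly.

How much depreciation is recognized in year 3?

$31,460

Depreciable base = $212,355 − $30,800 = $181,555.
Year 1: ⌊$212,355 × 200%/6⌋ = $70,785. Book value $141,570.
Year 2: ⌊$141,570 × 200%/6⌋ = $47,190. Book value $94,380.
Year 3: ⌊$94,380 × 200%/6⌋ = $31,460. Book value $62,920.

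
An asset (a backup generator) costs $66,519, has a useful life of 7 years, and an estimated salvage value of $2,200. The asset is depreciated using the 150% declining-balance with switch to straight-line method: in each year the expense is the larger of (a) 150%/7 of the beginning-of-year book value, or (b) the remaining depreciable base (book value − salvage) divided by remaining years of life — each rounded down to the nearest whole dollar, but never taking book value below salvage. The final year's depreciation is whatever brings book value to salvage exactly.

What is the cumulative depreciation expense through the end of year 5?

$49,285

Depreciable base = $66,519 − $2,200 = $64,319.
Year 1: DB = ⌊$66,519 × 150%/7⌋ = $14,254; SL = ⌊$64,319/7⌋ = $9,188 → take DB $14,254. Book value $52,265.
Year 2: DB = ⌊$52,265 × 150%/7⌋ = $11,199; SL = ⌊$50,065/6⌋ = $8,344 → take DB $11,199. Book value $41,066.
Year 3: DB = ⌊$41,066 × 150%/7⌋ = $8,799; SL = ⌊$38,866/5⌋ = $7,773 → take DB $8,799. Book value $32,267.
Year 4: DB = ⌊$32,267 × 150%/7⌋ = $6,914; SL = ⌊$30,067/4⌋ = $7,516 → take SL $7,516. Book value $24,751.
Year 5: DB = ⌊$24,751 × 150%/7⌋ = $5,303; SL = ⌊$22,551/3⌋ = $7,517 → take SL $7,517. Book value $17,234.
Accumulated through year 5 = $66,519 − $17,234 = $49,285.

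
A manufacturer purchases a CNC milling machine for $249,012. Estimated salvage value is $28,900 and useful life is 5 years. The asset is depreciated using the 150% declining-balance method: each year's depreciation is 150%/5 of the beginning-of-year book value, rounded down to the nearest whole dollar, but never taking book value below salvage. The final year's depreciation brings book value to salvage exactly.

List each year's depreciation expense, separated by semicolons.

$74,703; $52,292; $36,605; $25,623; $30,889

Depreciable base = $249,012 − $28,900 = $220,112.
Year 1: ⌊$249,012 × 150%/5⌋ = $74,703. Book value $174,309.
Year 2: ⌊$174,309 × 150%/5⌋ = $52,292. Book value $122,017.
Year 3: ⌊$122,017 × 150%/5⌋ = $36,605. Book value $85,412.
Year 4: ⌊$85,412 × 150%/5⌋ = $25,623. Book value $59,789.
Year 5 (final): $59,789 − $28,900 = $30,889. Book value $28,900.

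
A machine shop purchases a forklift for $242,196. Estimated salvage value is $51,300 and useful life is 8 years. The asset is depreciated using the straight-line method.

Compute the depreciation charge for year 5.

$23,862

Depreciable base = $242,196 − $51,300 = $190,896.
Annual expense = $190,896 / 8 = $23,862.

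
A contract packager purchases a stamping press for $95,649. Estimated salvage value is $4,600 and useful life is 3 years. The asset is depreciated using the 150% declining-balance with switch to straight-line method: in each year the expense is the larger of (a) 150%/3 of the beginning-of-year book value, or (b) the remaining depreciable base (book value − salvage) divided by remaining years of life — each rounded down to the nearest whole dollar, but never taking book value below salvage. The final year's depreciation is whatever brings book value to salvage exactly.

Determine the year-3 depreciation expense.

Depreciable base = $95,649 − $4,600 = $91,049.
Year 1: DB = ⌊$95,649 × 150%/3⌋ = $47,824; SL = ⌊$91,049/3⌋ = $30,349 → take DB $47,824. Book value $47,825.
Year 2: DB = ⌊$47,825 × 150%/3⌋ = $23,912; SL = ⌊$43,225/2⌋ = $21,612 → take DB $23,912. Book value $23,913.
Year 3 (final): $23,913 − $4,600 = $19,313. Book value $4,600.

$19,313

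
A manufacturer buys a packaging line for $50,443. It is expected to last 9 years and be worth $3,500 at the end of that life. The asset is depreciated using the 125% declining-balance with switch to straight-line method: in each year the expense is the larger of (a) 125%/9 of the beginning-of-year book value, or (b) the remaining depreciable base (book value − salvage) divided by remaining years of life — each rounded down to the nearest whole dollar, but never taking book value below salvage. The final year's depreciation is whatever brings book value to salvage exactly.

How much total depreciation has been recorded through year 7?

$37,373

Depreciable base = $50,443 − $3,500 = $46,943.
Year 1: DB = ⌊$50,443 × 125%/9⌋ = $7,005; SL = ⌊$46,943/9⌋ = $5,215 → take DB $7,005. Book value $43,438.
Year 2: DB = ⌊$43,438 × 125%/9⌋ = $6,033; SL = ⌊$39,938/8⌋ = $4,992 → take DB $6,033. Book value $37,405.
Year 3: DB = ⌊$37,405 × 125%/9⌋ = $5,195; SL = ⌊$33,905/7⌋ = $4,843 → take DB $5,195. Book value $32,210.
Year 4: DB = ⌊$32,210 × 125%/9⌋ = $4,473; SL = ⌊$28,710/6⌋ = $4,785 → take SL $4,785. Book value $27,425.
Year 5: DB = ⌊$27,425 × 125%/9⌋ = $3,809; SL = ⌊$23,925/5⌋ = $4,785 → take SL $4,785. Book value $22,640.
Year 6: DB = ⌊$22,640 × 125%/9⌋ = $3,144; SL = ⌊$19,140/4⌋ = $4,785 → take SL $4,785. Book value $17,855.
Year 7: DB = ⌊$17,855 × 125%/9⌋ = $2,479; SL = ⌊$14,355/3⌋ = $4,785 → take SL $4,785. Book value $13,070.
Accumulated through year 7 = $50,443 − $13,070 = $37,373.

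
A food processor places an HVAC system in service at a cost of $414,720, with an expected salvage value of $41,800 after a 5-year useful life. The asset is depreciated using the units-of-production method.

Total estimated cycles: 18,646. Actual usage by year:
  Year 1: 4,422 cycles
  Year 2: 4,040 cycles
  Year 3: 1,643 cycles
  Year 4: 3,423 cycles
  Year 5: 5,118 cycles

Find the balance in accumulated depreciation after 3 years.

$202,100

Depreciable base = $414,720 − $41,800 = $372,920.
Rate = $372,920 / 18,646 cycles = $20 per cycle.
Year 1: 4,422 × $20 = $88,440. Book value $326,280.
Year 2: 4,040 × $20 = $80,800. Book value $245,480.
Year 3: 1,643 × $20 = $32,860. Book value $212,620.
Accumulated through year 3 = $414,720 − $212,620 = $202,100.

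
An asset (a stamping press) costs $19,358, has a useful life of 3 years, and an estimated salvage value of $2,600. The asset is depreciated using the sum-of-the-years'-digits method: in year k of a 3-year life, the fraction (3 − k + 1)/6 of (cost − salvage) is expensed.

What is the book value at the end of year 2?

$5,393

Depreciable base = $19,358 − $2,600 = $16,758.
Sum of the years' digits = 3+2+1 = 6.
Year 1: $16,758 × 3/6 = $8,379. Book value $10,979.
Year 2: $16,758 × 2/6 = $5,586. Book value $5,393.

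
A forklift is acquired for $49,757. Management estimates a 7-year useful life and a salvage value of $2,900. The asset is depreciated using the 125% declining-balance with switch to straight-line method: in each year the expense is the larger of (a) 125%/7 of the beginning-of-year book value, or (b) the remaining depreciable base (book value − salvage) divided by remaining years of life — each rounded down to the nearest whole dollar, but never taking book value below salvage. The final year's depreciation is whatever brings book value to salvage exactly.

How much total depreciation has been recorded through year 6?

$40,722

Depreciable base = $49,757 − $2,900 = $46,857.
Year 1: DB = ⌊$49,757 × 125%/7⌋ = $8,885; SL = ⌊$46,857/7⌋ = $6,693 → take DB $8,885. Book value $40,872.
Year 2: DB = ⌊$40,872 × 125%/7⌋ = $7,298; SL = ⌊$37,972/6⌋ = $6,328 → take DB $7,298. Book value $33,574.
Year 3: DB = ⌊$33,574 × 125%/7⌋ = $5,995; SL = ⌊$30,674/5⌋ = $6,134 → take SL $6,134. Book value $27,440.
Year 4: DB = ⌊$27,440 × 125%/7⌋ = $4,900; SL = ⌊$24,540/4⌋ = $6,135 → take SL $6,135. Book value $21,305.
Year 5: DB = ⌊$21,305 × 125%/7⌋ = $3,804; SL = ⌊$18,405/3⌋ = $6,135 → take SL $6,135. Book value $15,170.
Year 6: DB = ⌊$15,170 × 125%/7⌋ = $2,708; SL = ⌊$12,270/2⌋ = $6,135 → take SL $6,135. Book value $9,035.
Accumulated through year 6 = $49,757 − $9,035 = $40,722.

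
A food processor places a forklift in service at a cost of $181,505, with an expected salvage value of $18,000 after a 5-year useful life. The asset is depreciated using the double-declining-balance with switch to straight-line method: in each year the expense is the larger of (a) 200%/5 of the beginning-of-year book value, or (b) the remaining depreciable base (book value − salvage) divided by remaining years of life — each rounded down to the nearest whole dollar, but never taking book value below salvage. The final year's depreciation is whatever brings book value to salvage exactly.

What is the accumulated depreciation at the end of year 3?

Depreciable base = $181,505 − $18,000 = $163,505.
Year 1: DB = ⌊$181,505 × 200%/5⌋ = $72,602; SL = ⌊$163,505/5⌋ = $32,701 → take DB $72,602. Book value $108,903.
Year 2: DB = ⌊$108,903 × 200%/5⌋ = $43,561; SL = ⌊$90,903/4⌋ = $22,725 → take DB $43,561. Book value $65,342.
Year 3: DB = ⌊$65,342 × 200%/5⌋ = $26,136; SL = ⌊$47,342/3⌋ = $15,780 → take DB $26,136. Book value $39,206.
Accumulated through year 3 = $181,505 − $39,206 = $142,299.

$142,299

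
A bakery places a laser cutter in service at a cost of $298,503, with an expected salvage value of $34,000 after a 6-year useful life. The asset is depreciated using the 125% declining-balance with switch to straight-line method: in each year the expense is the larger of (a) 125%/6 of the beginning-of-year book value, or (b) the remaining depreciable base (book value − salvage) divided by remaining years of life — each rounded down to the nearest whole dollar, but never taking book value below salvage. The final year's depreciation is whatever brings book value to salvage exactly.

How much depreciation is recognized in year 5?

Depreciable base = $298,503 − $34,000 = $264,503.
Year 1: DB = ⌊$298,503 × 125%/6⌋ = $62,188; SL = ⌊$264,503/6⌋ = $44,083 → take DB $62,188. Book value $236,315.
Year 2: DB = ⌊$236,315 × 125%/6⌋ = $49,232; SL = ⌊$202,315/5⌋ = $40,463 → take DB $49,232. Book value $187,083.
Year 3: DB = ⌊$187,083 × 125%/6⌋ = $38,975; SL = ⌊$153,083/4⌋ = $38,270 → take DB $38,975. Book value $148,108.
Year 4: DB = ⌊$148,108 × 125%/6⌋ = $30,855; SL = ⌊$114,108/3⌋ = $38,036 → take SL $38,036. Book value $110,072.
Year 5: DB = ⌊$110,072 × 125%/6⌋ = $22,931; SL = ⌊$76,072/2⌋ = $38,036 → take SL $38,036. Book value $72,036.

$38,036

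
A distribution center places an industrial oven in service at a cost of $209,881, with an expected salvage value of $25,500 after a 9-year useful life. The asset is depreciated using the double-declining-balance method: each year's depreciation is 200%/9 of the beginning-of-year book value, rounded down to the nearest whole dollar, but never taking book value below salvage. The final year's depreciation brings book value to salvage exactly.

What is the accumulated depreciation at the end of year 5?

Depreciable base = $209,881 − $25,500 = $184,381.
Year 1: ⌊$209,881 × 200%/9⌋ = $46,640. Book value $163,241.
Year 2: ⌊$163,241 × 200%/9⌋ = $36,275. Book value $126,966.
Year 3: ⌊$126,966 × 200%/9⌋ = $28,214. Book value $98,752.
Year 4: ⌊$98,752 × 200%/9⌋ = $21,944. Book value $76,808.
Year 5: ⌊$76,808 × 200%/9⌋ = $17,068. Book value $59,740.
Accumulated through year 5 = $209,881 − $59,740 = $150,141.

$150,141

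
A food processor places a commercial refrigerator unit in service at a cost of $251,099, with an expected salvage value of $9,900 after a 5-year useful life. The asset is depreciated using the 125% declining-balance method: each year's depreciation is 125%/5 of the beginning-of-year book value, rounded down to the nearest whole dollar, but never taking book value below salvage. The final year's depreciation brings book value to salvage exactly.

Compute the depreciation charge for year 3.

Depreciable base = $251,099 − $9,900 = $241,199.
Year 1: ⌊$251,099 × 125%/5⌋ = $62,774. Book value $188,325.
Year 2: ⌊$188,325 × 125%/5⌋ = $47,081. Book value $141,244.
Year 3: ⌊$141,244 × 125%/5⌋ = $35,311. Book value $105,933.

$35,311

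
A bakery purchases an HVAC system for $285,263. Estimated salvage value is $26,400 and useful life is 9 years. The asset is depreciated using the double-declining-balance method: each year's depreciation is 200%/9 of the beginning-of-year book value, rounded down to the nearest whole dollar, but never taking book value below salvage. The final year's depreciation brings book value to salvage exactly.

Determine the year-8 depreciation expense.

$10,915

Depreciable base = $285,263 − $26,400 = $258,863.
Year 1: ⌊$285,263 × 200%/9⌋ = $63,391. Book value $221,872.
Year 2: ⌊$221,872 × 200%/9⌋ = $49,304. Book value $172,568.
Year 3: ⌊$172,568 × 200%/9⌋ = $38,348. Book value $134,220.
Year 4: ⌊$134,220 × 200%/9⌋ = $29,826. Book value $104,394.
Year 5: ⌊$104,394 × 200%/9⌋ = $23,198. Book value $81,196.
Year 6: ⌊$81,196 × 200%/9⌋ = $18,043. Book value $63,153.
Year 7: ⌊$63,153 × 200%/9⌋ = $14,034. Book value $49,119.
Year 8: ⌊$49,119 × 200%/9⌋ = $10,915. Book value $38,204.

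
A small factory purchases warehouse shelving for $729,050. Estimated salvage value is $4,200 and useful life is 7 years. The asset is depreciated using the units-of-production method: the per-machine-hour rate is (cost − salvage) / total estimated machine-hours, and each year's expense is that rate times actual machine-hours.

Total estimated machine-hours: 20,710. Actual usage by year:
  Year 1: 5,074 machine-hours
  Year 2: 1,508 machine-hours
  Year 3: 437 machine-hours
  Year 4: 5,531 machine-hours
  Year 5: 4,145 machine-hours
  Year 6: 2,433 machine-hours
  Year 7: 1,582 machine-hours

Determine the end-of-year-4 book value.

$289,800

Depreciable base = $729,050 − $4,200 = $724,850.
Rate = $724,850 / 20,710 machine-hours = $35 per machine-hour.
Year 1: 5,074 × $35 = $177,590. Book value $551,460.
Year 2: 1,508 × $35 = $52,780. Book value $498,680.
Year 3: 437 × $35 = $15,295. Book value $483,385.
Year 4: 5,531 × $35 = $193,585. Book value $289,800.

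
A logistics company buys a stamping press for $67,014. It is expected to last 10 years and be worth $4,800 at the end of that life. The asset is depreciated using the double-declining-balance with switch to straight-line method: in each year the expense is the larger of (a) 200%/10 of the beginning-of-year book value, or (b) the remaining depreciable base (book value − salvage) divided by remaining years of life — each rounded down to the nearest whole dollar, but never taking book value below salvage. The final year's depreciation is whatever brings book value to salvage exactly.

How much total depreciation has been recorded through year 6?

Depreciable base = $67,014 − $4,800 = $62,214.
Year 1: DB = ⌊$67,014 × 200%/10⌋ = $13,402; SL = ⌊$62,214/10⌋ = $6,221 → take DB $13,402. Book value $53,612.
Year 2: DB = ⌊$53,612 × 200%/10⌋ = $10,722; SL = ⌊$48,812/9⌋ = $5,423 → take DB $10,722. Book value $42,890.
Year 3: DB = ⌊$42,890 × 200%/10⌋ = $8,578; SL = ⌊$38,090/8⌋ = $4,761 → take DB $8,578. Book value $34,312.
Year 4: DB = ⌊$34,312 × 200%/10⌋ = $6,862; SL = ⌊$29,512/7⌋ = $4,216 → take DB $6,862. Book value $27,450.
Year 5: DB = ⌊$27,450 × 200%/10⌋ = $5,490; SL = ⌊$22,650/6⌋ = $3,775 → take DB $5,490. Book value $21,960.
Year 6: DB = ⌊$21,960 × 200%/10⌋ = $4,392; SL = ⌊$17,160/5⌋ = $3,432 → take DB $4,392. Book value $17,568.
Accumulated through year 6 = $67,014 − $17,568 = $49,446.

$49,446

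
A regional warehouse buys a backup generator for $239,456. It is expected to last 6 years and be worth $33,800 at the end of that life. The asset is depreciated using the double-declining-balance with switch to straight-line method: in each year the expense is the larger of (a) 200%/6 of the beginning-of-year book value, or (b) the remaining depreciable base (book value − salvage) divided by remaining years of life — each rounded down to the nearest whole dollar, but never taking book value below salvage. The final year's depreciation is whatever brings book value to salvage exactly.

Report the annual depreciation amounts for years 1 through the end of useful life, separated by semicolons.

Depreciable base = $239,456 − $33,800 = $205,656.
Year 1: DB = ⌊$239,456 × 200%/6⌋ = $79,818; SL = ⌊$205,656/6⌋ = $34,276 → take DB $79,818. Book value $159,638.
Year 2: DB = ⌊$159,638 × 200%/6⌋ = $53,212; SL = ⌊$125,838/5⌋ = $25,167 → take DB $53,212. Book value $106,426.
Year 3: DB = ⌊$106,426 × 200%/6⌋ = $35,475; SL = ⌊$72,626/4⌋ = $18,156 → take DB $35,475. Book value $70,951.
Year 4: DB = ⌊$70,951 × 200%/6⌋ = $23,650; SL = ⌊$37,151/3⌋ = $12,383 → take DB $23,650. Book value $47,301.
Year 5: DB = ⌊$47,301 × 200%/6⌋ = $15,767; SL = ⌊$13,501/2⌋ = $6,750 → take DB $15,767, capped at $13,501. Book value $33,800.
Year 6 (final): $33,800 − $33,800 = $0. Book value $33,800.

$79,818; $53,212; $35,475; $23,650; $13,501; $0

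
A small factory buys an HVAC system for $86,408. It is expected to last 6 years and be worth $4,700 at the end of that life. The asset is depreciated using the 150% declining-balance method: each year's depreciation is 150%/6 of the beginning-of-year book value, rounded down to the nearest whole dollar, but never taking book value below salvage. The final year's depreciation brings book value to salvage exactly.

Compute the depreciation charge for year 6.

$15,806

Depreciable base = $86,408 − $4,700 = $81,708.
Year 1: ⌊$86,408 × 150%/6⌋ = $21,602. Book value $64,806.
Year 2: ⌊$64,806 × 150%/6⌋ = $16,201. Book value $48,605.
Year 3: ⌊$48,605 × 150%/6⌋ = $12,151. Book value $36,454.
Year 4: ⌊$36,454 × 150%/6⌋ = $9,113. Book value $27,341.
Year 5: ⌊$27,341 × 150%/6⌋ = $6,835. Book value $20,506.
Year 6 (final): $20,506 − $4,700 = $15,806. Book value $4,700.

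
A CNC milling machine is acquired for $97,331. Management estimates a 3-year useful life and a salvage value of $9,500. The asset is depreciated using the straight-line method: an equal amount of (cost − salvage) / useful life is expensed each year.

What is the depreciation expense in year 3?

$29,277

Depreciable base = $97,331 − $9,500 = $87,831.
Annual expense = $87,831 / 3 = $29,277.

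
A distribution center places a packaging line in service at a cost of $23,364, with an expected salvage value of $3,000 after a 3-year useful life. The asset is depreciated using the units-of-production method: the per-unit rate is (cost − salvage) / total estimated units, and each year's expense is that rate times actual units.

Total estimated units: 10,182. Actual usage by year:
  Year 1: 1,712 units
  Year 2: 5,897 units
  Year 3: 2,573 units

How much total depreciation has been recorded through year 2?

Depreciable base = $23,364 − $3,000 = $20,364.
Rate = $20,364 / 10,182 units = $2 per unit.
Year 1: 1,712 × $2 = $3,424. Book value $19,940.
Year 2: 5,897 × $2 = $11,794. Book value $8,146.
Accumulated through year 2 = $23,364 − $8,146 = $15,218.

$15,218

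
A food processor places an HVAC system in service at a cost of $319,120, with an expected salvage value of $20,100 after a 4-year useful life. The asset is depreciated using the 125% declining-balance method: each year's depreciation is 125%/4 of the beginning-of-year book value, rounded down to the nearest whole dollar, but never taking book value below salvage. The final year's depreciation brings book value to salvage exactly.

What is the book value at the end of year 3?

Depreciable base = $319,120 − $20,100 = $299,020.
Year 1: ⌊$319,120 × 125%/4⌋ = $99,725. Book value $219,395.
Year 2: ⌊$219,395 × 125%/4⌋ = $68,560. Book value $150,835.
Year 3: ⌊$150,835 × 125%/4⌋ = $47,135. Book value $103,700.

$103,700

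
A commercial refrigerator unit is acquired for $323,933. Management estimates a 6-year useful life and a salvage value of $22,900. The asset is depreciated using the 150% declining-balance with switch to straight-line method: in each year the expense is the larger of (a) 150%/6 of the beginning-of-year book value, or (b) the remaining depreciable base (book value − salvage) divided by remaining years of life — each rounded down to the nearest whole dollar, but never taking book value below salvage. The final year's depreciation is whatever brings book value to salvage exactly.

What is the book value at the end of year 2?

$182,213

Depreciable base = $323,933 − $22,900 = $301,033.
Year 1: DB = ⌊$323,933 × 150%/6⌋ = $80,983; SL = ⌊$301,033/6⌋ = $50,172 → take DB $80,983. Book value $242,950.
Year 2: DB = ⌊$242,950 × 150%/6⌋ = $60,737; SL = ⌊$220,050/5⌋ = $44,010 → take DB $60,737. Book value $182,213.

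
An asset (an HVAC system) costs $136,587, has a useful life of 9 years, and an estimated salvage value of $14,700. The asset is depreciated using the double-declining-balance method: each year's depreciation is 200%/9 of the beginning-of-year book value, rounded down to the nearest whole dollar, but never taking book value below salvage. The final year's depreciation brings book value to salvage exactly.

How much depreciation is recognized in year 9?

Depreciable base = $136,587 − $14,700 = $121,887.
Year 1: ⌊$136,587 × 200%/9⌋ = $30,352. Book value $106,235.
Year 2: ⌊$106,235 × 200%/9⌋ = $23,607. Book value $82,628.
Year 3: ⌊$82,628 × 200%/9⌋ = $18,361. Book value $64,267.
Year 4: ⌊$64,267 × 200%/9⌋ = $14,281. Book value $49,986.
Year 5: ⌊$49,986 × 200%/9⌋ = $11,108. Book value $38,878.
Year 6: ⌊$38,878 × 200%/9⌋ = $8,639. Book value $30,239.
Year 7: ⌊$30,239 × 200%/9⌋ = $6,719. Book value $23,520.
Year 8: ⌊$23,520 × 200%/9⌋ = $5,226. Book value $18,294.
Year 9 (final): $18,294 − $14,700 = $3,594. Book value $14,700.

$3,594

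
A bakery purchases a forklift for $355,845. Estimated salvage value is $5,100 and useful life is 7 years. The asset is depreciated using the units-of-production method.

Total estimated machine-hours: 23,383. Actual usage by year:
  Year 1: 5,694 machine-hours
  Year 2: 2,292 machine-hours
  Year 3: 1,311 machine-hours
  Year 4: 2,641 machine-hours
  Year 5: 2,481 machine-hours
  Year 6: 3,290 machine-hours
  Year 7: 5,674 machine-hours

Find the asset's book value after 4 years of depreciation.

Depreciable base = $355,845 − $5,100 = $350,745.
Rate = $350,745 / 23,383 machine-hours = $15 per machine-hour.
Year 1: 5,694 × $15 = $85,410. Book value $270,435.
Year 2: 2,292 × $15 = $34,380. Book value $236,055.
Year 3: 1,311 × $15 = $19,665. Book value $216,390.
Year 4: 2,641 × $15 = $39,615. Book value $176,775.

$176,775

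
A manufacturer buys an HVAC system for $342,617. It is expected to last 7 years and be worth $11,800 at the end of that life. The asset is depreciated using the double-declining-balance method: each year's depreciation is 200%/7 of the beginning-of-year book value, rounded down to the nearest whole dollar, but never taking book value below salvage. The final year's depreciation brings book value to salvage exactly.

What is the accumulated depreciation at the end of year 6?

Depreciable base = $342,617 − $11,800 = $330,817.
Year 1: ⌊$342,617 × 200%/7⌋ = $97,890. Book value $244,727.
Year 2: ⌊$244,727 × 200%/7⌋ = $69,922. Book value $174,805.
Year 3: ⌊$174,805 × 200%/7⌋ = $49,944. Book value $124,861.
Year 4: ⌊$124,861 × 200%/7⌋ = $35,674. Book value $89,187.
Year 5: ⌊$89,187 × 200%/7⌋ = $25,482. Book value $63,705.
Year 6: ⌊$63,705 × 200%/7⌋ = $18,201. Book value $45,504.
Accumulated through year 6 = $342,617 − $45,504 = $297,113.

$297,113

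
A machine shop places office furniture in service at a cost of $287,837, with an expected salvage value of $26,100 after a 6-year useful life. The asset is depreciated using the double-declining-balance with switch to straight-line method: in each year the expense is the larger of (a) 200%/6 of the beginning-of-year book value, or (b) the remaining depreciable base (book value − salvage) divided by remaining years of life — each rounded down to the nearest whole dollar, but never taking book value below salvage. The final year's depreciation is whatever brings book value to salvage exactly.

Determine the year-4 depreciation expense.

Depreciable base = $287,837 − $26,100 = $261,737.
Year 1: DB = ⌊$287,837 × 200%/6⌋ = $95,945; SL = ⌊$261,737/6⌋ = $43,622 → take DB $95,945. Book value $191,892.
Year 2: DB = ⌊$191,892 × 200%/6⌋ = $63,964; SL = ⌊$165,792/5⌋ = $33,158 → take DB $63,964. Book value $127,928.
Year 3: DB = ⌊$127,928 × 200%/6⌋ = $42,642; SL = ⌊$101,828/4⌋ = $25,457 → take DB $42,642. Book value $85,286.
Year 4: DB = ⌊$85,286 × 200%/6⌋ = $28,428; SL = ⌊$59,186/3⌋ = $19,728 → take DB $28,428. Book value $56,858.

$28,428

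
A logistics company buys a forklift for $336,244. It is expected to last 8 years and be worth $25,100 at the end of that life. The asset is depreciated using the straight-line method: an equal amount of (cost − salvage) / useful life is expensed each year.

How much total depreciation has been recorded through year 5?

Depreciable base = $336,244 − $25,100 = $311,144.
Annual expense = $311,144 / 8 = $38,893.
End of year 1: book value $297,351.
End of year 2: book value $258,458.
End of year 3: book value $219,565.
End of year 4: book value $180,672.
End of year 5: book value $141,779.
Accumulated through year 5 = $336,244 − $141,779 = $194,465.

$194,465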